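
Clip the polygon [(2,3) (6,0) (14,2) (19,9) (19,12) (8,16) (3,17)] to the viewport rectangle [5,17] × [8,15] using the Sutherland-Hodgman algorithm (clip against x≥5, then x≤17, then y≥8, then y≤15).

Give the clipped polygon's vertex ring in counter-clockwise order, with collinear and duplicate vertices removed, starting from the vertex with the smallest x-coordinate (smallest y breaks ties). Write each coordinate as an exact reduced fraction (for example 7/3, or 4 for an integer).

1. After x ≥ 5: [(5,3/4) (6,0) (14,2) (19,9) (19,12) (8,16) (5,83/5)]
2. After x ≤ 17: [(5,3/4) (6,0) (14,2) (17,31/5) (17,140/11) (8,16) (5,83/5)]
3. After y ≥ 8: [(5,8) (17,8) (17,140/11) (8,16) (5,83/5)]
4. After y ≤ 15: [(5,15) (5,8) (17,8) (17,140/11) (43/4,15)]
5. Canonical ring: [(5,8) (17,8) (17,140/11) (43/4,15) (5,15)]

Clipped polygon: [(5,8) (17,8) (17,140/11) (43/4,15) (5,15)]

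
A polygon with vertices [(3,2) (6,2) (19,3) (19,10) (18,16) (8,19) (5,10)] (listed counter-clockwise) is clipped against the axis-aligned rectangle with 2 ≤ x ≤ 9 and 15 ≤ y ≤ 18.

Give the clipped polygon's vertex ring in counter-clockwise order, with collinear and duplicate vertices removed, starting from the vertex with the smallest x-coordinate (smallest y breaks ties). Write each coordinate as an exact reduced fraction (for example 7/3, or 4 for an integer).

1. After x ≥ 2: [(3,2) (6,2) (19,3) (19,10) (18,16) (8,19) (5,10)]
2. After x ≤ 9: [(3,2) (6,2) (9,29/13) (9,187/10) (8,19) (5,10)]
3. After y ≥ 15: [(9,15) (9,187/10) (8,19) (20/3,15)]
4. After y ≤ 18: [(9,15) (9,18) (23/3,18) (20/3,15)]
5. Canonical ring: [(20/3,15) (9,15) (9,18) (23/3,18)]

Clipped polygon: [(20/3,15) (9,15) (9,18) (23/3,18)]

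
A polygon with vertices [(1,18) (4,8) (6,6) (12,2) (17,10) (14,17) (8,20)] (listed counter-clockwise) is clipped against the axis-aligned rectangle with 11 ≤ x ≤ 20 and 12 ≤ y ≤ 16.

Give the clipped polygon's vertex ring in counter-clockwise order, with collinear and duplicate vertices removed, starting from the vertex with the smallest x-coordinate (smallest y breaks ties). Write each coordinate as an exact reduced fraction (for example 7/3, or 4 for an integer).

1. After x ≥ 11: [(11,8/3) (12,2) (17,10) (14,17) (11,37/2)]
2. After x ≤ 20: [(11,8/3) (12,2) (17,10) (14,17) (11,37/2)]
3. After y ≥ 12: [(11,12) (113/7,12) (14,17) (11,37/2)]
4. After y ≤ 16: [(11,16) (11,12) (113/7,12) (101/7,16)]
5. Canonical ring: [(11,12) (113/7,12) (101/7,16) (11,16)]

Clipped polygon: [(11,12) (113/7,12) (101/7,16) (11,16)]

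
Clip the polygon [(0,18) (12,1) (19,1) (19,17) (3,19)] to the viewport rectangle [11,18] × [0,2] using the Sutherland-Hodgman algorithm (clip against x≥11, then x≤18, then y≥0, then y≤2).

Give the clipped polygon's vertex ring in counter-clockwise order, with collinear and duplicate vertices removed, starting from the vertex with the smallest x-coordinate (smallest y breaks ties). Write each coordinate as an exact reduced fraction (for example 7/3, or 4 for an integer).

1. After x ≥ 11: [(11,29/12) (12,1) (19,1) (19,17) (11,18)]
2. After x ≤ 18: [(11,29/12) (12,1) (18,1) (18,137/8) (11,18)]
3. After y ≥ 0: [(11,29/12) (12,1) (18,1) (18,137/8) (11,18)]
4. After y ≤ 2: [(192/17,2) (12,1) (18,1) (18,2)]
5. Canonical ring: [(192/17,2) (12,1) (18,1) (18,2)]

Clipped polygon: [(192/17,2) (12,1) (18,1) (18,2)]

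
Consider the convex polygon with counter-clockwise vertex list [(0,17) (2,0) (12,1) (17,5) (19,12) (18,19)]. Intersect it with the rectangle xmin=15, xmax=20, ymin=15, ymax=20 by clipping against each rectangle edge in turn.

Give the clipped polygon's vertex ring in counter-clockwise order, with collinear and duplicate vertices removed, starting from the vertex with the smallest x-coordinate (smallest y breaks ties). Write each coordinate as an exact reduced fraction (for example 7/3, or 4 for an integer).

1. After x ≥ 15: [(15,56/3) (15,17/5) (17,5) (19,12) (18,19)]
2. After x ≤ 20: [(15,56/3) (15,17/5) (17,5) (19,12) (18,19)]
3. After y ≥ 15: [(15,56/3) (15,15) (130/7,15) (18,19)]
4. After y ≤ 20: [(15,56/3) (15,15) (130/7,15) (18,19)]
5. Canonical ring: [(15,15) (130/7,15) (18,19) (15,56/3)]

Clipped polygon: [(15,15) (130/7,15) (18,19) (15,56/3)]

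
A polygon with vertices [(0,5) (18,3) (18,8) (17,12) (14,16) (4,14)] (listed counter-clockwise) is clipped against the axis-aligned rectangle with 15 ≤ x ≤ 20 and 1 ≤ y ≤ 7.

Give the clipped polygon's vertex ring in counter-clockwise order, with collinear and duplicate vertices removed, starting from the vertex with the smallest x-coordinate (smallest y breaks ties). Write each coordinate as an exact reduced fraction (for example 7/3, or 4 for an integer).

Clipped polygon: [(15,10/3) (18,3) (18,7) (15,7)]

1. After x ≥ 15: [(15,10/3) (18,3) (18,8) (17,12) (15,44/3)]
2. After x ≤ 20: [(15,10/3) (18,3) (18,8) (17,12) (15,44/3)]
3. After y ≥ 1: [(15,10/3) (18,3) (18,8) (17,12) (15,44/3)]
4. After y ≤ 7: [(15,7) (15,10/3) (18,3) (18,7)]
5. Canonical ring: [(15,10/3) (18,3) (18,7) (15,7)]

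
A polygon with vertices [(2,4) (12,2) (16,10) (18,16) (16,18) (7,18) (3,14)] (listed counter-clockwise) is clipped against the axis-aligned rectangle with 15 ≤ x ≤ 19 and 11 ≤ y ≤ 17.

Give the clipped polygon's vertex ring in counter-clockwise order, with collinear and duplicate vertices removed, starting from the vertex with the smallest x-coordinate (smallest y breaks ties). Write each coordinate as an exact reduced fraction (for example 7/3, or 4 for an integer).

1. After x ≥ 15: [(15,8) (16,10) (18,16) (16,18) (15,18)]
2. After x ≤ 19: [(15,8) (16,10) (18,16) (16,18) (15,18)]
3. After y ≥ 11: [(15,11) (49/3,11) (18,16) (16,18) (15,18)]
4. After y ≤ 17: [(15,17) (15,11) (49/3,11) (18,16) (17,17)]
5. Canonical ring: [(15,11) (49/3,11) (18,16) (17,17) (15,17)]

Clipped polygon: [(15,11) (49/3,11) (18,16) (17,17) (15,17)]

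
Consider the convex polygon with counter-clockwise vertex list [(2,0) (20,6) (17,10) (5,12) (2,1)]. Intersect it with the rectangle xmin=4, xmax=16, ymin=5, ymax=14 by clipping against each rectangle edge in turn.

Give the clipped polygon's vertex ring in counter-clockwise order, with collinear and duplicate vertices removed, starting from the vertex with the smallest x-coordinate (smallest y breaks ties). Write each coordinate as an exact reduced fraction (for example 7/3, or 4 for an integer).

1. After x ≥ 4: [(4,2/3) (20,6) (17,10) (5,12) (4,25/3)]
2. After x ≤ 16: [(4,2/3) (16,14/3) (16,61/6) (5,12) (4,25/3)]
3. After y ≥ 5: [(4,5) (16,5) (16,61/6) (5,12) (4,25/3)]
4. After y ≤ 14: [(4,5) (16,5) (16,61/6) (5,12) (4,25/3)]
5. Canonical ring: [(4,5) (16,5) (16,61/6) (5,12) (4,25/3)]

Clipped polygon: [(4,5) (16,5) (16,61/6) (5,12) (4,25/3)]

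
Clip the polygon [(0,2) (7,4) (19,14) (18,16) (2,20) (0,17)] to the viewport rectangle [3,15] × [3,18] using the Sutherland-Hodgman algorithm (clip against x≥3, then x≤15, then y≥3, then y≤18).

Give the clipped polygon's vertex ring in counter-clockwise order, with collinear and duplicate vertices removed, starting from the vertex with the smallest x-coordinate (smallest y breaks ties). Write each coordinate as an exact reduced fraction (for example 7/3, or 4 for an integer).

Clipped polygon: [(3,3) (7/2,3) (7,4) (15,32/3) (15,67/4) (10,18) (3,18)]

1. After x ≥ 3: [(3,20/7) (7,4) (19,14) (18,16) (3,79/4)]
2. After x ≤ 15: [(3,20/7) (7,4) (15,32/3) (15,67/4) (3,79/4)]
3. After y ≥ 3: [(3,3) (7/2,3) (7,4) (15,32/3) (15,67/4) (3,79/4)]
4. After y ≤ 18: [(3,18) (3,3) (7/2,3) (7,4) (15,32/3) (15,67/4) (10,18)]
5. Canonical ring: [(3,3) (7/2,3) (7,4) (15,32/3) (15,67/4) (10,18) (3,18)]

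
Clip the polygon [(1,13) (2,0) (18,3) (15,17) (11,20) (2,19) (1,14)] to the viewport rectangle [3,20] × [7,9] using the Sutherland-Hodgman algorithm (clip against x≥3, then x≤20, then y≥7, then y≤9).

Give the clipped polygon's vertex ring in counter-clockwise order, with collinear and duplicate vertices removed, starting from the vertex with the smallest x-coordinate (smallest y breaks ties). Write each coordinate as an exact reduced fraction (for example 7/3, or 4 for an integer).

1. After x ≥ 3: [(3,3/16) (18,3) (15,17) (11,20) (3,172/9)]
2. After x ≤ 20: [(3,3/16) (18,3) (15,17) (11,20) (3,172/9)]
3. After y ≥ 7: [(3,7) (120/7,7) (15,17) (11,20) (3,172/9)]
4. After y ≤ 9: [(3,9) (3,7) (120/7,7) (117/7,9)]
5. Canonical ring: [(3,7) (120/7,7) (117/7,9) (3,9)]

Clipped polygon: [(3,7) (120/7,7) (117/7,9) (3,9)]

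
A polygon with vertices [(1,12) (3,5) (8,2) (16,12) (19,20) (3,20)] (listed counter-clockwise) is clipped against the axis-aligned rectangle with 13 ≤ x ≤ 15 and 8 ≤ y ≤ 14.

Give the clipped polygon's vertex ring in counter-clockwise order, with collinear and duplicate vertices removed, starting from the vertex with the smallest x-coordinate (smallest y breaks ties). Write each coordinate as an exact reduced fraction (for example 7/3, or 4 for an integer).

Clipped polygon: [(13,33/4) (15,43/4) (15,14) (13,14)]

1. After x ≥ 13: [(13,33/4) (16,12) (19,20) (13,20)]
2. After x ≤ 15: [(13,33/4) (15,43/4) (15,20) (13,20)]
3. After y ≥ 8: [(13,33/4) (15,43/4) (15,20) (13,20)]
4. After y ≤ 14: [(13,14) (13,33/4) (15,43/4) (15,14)]
5. Canonical ring: [(13,33/4) (15,43/4) (15,14) (13,14)]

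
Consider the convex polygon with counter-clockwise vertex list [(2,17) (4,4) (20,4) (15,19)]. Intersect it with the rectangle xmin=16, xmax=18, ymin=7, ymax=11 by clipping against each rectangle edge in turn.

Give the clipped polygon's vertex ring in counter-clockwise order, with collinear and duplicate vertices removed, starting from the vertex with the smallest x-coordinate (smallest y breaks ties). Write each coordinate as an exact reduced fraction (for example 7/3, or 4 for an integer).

1. After x ≥ 16: [(16,4) (20,4) (16,16)]
2. After x ≤ 18: [(16,4) (18,4) (18,10) (16,16)]
3. After y ≥ 7: [(16,7) (18,7) (18,10) (16,16)]
4. After y ≤ 11: [(16,11) (16,7) (18,7) (18,10) (53/3,11)]
5. Canonical ring: [(16,7) (18,7) (18,10) (53/3,11) (16,11)]

Clipped polygon: [(16,7) (18,7) (18,10) (53/3,11) (16,11)]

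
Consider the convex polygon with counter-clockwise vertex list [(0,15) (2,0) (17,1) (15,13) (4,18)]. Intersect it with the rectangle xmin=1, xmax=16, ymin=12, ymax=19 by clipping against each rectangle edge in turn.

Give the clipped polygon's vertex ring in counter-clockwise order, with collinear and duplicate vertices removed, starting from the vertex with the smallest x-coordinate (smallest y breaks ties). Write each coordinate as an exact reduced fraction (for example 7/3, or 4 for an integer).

1. After x ≥ 1: [(1,63/4) (1,15/2) (2,0) (17,1) (15,13) (4,18)]
2. After x ≤ 16: [(1,63/4) (1,15/2) (2,0) (16,14/15) (16,7) (15,13) (4,18)]
3. After y ≥ 12: [(1,63/4) (1,12) (91/6,12) (15,13) (4,18)]
4. After y ≤ 19: [(1,63/4) (1,12) (91/6,12) (15,13) (4,18)]
5. Canonical ring: [(1,12) (91/6,12) (15,13) (4,18) (1,63/4)]

Clipped polygon: [(1,12) (91/6,12) (15,13) (4,18) (1,63/4)]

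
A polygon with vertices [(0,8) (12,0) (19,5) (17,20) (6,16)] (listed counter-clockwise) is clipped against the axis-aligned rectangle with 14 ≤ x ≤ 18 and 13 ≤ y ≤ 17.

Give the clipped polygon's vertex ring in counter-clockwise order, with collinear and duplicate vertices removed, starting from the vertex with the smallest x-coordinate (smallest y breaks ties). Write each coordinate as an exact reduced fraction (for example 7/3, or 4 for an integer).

1. After x ≥ 14: [(14,10/7) (19,5) (17,20) (14,208/11)]
2. After x ≤ 18: [(14,10/7) (18,30/7) (18,25/2) (17,20) (14,208/11)]
3. After y ≥ 13: [(14,13) (269/15,13) (17,20) (14,208/11)]
4. After y ≤ 17: [(14,17) (14,13) (269/15,13) (87/5,17)]
5. Canonical ring: [(14,13) (269/15,13) (87/5,17) (14,17)]

Clipped polygon: [(14,13) (269/15,13) (87/5,17) (14,17)]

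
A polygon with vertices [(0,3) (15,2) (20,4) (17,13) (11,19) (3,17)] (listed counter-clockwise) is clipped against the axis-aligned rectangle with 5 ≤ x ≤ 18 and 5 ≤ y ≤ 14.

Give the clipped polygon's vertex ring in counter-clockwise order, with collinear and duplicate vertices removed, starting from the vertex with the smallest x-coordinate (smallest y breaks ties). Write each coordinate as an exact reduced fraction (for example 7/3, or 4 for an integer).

Clipped polygon: [(5,5) (18,5) (18,10) (17,13) (16,14) (5,14)]

1. After x ≥ 5: [(5,8/3) (15,2) (20,4) (17,13) (11,19) (5,35/2)]
2. After x ≤ 18: [(5,8/3) (15,2) (18,16/5) (18,10) (17,13) (11,19) (5,35/2)]
3. After y ≥ 5: [(5,5) (18,5) (18,10) (17,13) (11,19) (5,35/2)]
4. After y ≤ 14: [(5,14) (5,5) (18,5) (18,10) (17,13) (16,14)]
5. Canonical ring: [(5,5) (18,5) (18,10) (17,13) (16,14) (5,14)]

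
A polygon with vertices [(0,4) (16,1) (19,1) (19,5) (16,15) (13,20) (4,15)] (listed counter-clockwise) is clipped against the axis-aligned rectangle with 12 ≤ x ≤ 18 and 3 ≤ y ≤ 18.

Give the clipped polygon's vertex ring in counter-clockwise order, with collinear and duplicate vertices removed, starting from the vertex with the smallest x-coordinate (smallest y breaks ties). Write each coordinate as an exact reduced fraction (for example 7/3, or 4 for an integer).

1. After x ≥ 12: [(12,7/4) (16,1) (19,1) (19,5) (16,15) (13,20) (12,175/9)]
2. After x ≤ 18: [(12,7/4) (16,1) (18,1) (18,25/3) (16,15) (13,20) (12,175/9)]
3. After y ≥ 3: [(12,3) (18,3) (18,25/3) (16,15) (13,20) (12,175/9)]
4. After y ≤ 18: [(12,18) (12,3) (18,3) (18,25/3) (16,15) (71/5,18)]
5. Canonical ring: [(12,3) (18,3) (18,25/3) (16,15) (71/5,18) (12,18)]

Clipped polygon: [(12,3) (18,3) (18,25/3) (16,15) (71/5,18) (12,18)]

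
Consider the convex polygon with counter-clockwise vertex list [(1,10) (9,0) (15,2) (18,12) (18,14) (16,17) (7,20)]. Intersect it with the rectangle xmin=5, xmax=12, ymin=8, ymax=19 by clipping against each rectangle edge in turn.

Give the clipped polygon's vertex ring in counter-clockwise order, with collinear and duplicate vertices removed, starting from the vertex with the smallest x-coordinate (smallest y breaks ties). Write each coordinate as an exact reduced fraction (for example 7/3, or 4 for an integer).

1. After x ≥ 5: [(5,50/3) (5,5) (9,0) (15,2) (18,12) (18,14) (16,17) (7,20)]
2. After x ≤ 12: [(5,50/3) (5,5) (9,0) (12,1) (12,55/3) (7,20)]
3. After y ≥ 8: [(5,50/3) (5,8) (12,8) (12,55/3) (7,20)]
4. After y ≤ 19: [(32/5,19) (5,50/3) (5,8) (12,8) (12,55/3) (10,19)]
5. Canonical ring: [(5,8) (12,8) (12,55/3) (10,19) (32/5,19) (5,50/3)]

Clipped polygon: [(5,8) (12,8) (12,55/3) (10,19) (32/5,19) (5,50/3)]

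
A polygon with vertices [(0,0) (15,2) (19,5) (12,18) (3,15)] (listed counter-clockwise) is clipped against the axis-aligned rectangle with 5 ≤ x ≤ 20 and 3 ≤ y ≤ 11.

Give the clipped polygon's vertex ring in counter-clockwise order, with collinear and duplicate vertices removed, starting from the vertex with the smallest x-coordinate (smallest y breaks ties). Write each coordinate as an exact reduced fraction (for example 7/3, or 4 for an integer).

Clipped polygon: [(5,3) (49/3,3) (19,5) (205/13,11) (5,11)]

1. After x ≥ 5: [(5,2/3) (15,2) (19,5) (12,18) (5,47/3)]
2. After x ≤ 20: [(5,2/3) (15,2) (19,5) (12,18) (5,47/3)]
3. After y ≥ 3: [(5,3) (49/3,3) (19,5) (12,18) (5,47/3)]
4. After y ≤ 11: [(5,11) (5,3) (49/3,3) (19,5) (205/13,11)]
5. Canonical ring: [(5,3) (49/3,3) (19,5) (205/13,11) (5,11)]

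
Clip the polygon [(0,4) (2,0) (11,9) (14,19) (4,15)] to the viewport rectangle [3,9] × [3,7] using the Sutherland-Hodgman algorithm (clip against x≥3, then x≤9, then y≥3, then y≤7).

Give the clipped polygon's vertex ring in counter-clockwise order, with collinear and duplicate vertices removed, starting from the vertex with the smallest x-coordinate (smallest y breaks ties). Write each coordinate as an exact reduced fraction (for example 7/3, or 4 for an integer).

Clipped polygon: [(3,3) (5,3) (9,7) (3,7)]

1. After x ≥ 3: [(3,49/4) (3,1) (11,9) (14,19) (4,15)]
2. After x ≤ 9: [(3,49/4) (3,1) (9,7) (9,17) (4,15)]
3. After y ≥ 3: [(3,49/4) (3,3) (5,3) (9,7) (9,17) (4,15)]
4. After y ≤ 7: [(3,7) (3,3) (5,3) (9,7) (9,7)]
5. Canonical ring: [(3,3) (5,3) (9,7) (3,7)]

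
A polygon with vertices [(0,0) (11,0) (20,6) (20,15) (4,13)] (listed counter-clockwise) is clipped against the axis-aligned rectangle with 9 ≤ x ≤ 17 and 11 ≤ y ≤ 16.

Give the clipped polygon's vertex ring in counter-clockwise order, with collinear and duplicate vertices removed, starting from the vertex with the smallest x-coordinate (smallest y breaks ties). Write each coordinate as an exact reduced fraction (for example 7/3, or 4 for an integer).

1. After x ≥ 9: [(9,0) (11,0) (20,6) (20,15) (9,109/8)]
2. After x ≤ 17: [(9,0) (11,0) (17,4) (17,117/8) (9,109/8)]
3. After y ≥ 11: [(9,11) (17,11) (17,117/8) (9,109/8)]
4. After y ≤ 16: [(9,11) (17,11) (17,117/8) (9,109/8)]
5. Canonical ring: [(9,11) (17,11) (17,117/8) (9,109/8)]

Clipped polygon: [(9,11) (17,11) (17,117/8) (9,109/8)]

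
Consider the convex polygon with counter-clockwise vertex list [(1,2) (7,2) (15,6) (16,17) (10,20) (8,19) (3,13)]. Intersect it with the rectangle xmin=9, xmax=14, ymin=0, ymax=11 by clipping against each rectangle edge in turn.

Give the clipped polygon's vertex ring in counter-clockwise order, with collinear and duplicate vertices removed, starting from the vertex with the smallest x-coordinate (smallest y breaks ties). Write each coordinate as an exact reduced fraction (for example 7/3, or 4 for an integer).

Clipped polygon: [(9,3) (14,11/2) (14,11) (9,11)]

1. After x ≥ 9: [(9,3) (15,6) (16,17) (10,20) (9,39/2)]
2. After x ≤ 14: [(9,3) (14,11/2) (14,18) (10,20) (9,39/2)]
3. After y ≥ 0: [(9,3) (14,11/2) (14,18) (10,20) (9,39/2)]
4. After y ≤ 11: [(9,11) (9,3) (14,11/2) (14,11)]
5. Canonical ring: [(9,3) (14,11/2) (14,11) (9,11)]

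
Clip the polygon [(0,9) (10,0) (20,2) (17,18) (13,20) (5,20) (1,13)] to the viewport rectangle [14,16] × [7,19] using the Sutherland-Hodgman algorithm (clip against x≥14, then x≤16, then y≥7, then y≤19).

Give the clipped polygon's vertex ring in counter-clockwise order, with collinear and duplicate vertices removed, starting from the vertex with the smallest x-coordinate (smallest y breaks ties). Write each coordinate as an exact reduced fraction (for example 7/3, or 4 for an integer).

1. After x ≥ 14: [(14,4/5) (20,2) (17,18) (14,39/2)]
2. After x ≤ 16: [(14,4/5) (16,6/5) (16,37/2) (14,39/2)]
3. After y ≥ 7: [(14,7) (16,7) (16,37/2) (14,39/2)]
4. After y ≤ 19: [(14,19) (14,7) (16,7) (16,37/2) (15,19)]
5. Canonical ring: [(14,7) (16,7) (16,37/2) (15,19) (14,19)]

Clipped polygon: [(14,7) (16,7) (16,37/2) (15,19) (14,19)]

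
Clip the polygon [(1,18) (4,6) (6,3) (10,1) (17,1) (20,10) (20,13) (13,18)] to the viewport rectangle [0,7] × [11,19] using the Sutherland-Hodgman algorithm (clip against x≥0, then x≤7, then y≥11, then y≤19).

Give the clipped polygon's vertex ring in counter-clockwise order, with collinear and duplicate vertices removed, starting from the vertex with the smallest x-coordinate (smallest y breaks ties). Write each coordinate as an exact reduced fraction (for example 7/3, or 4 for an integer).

Clipped polygon: [(1,18) (11/4,11) (7,11) (7,18)]

1. After x ≥ 0: [(1,18) (4,6) (6,3) (10,1) (17,1) (20,10) (20,13) (13,18)]
2. After x ≤ 7: [(7,18) (1,18) (4,6) (6,3) (7,5/2)]
3. After y ≥ 11: [(7,11) (7,18) (1,18) (11/4,11)]
4. After y ≤ 19: [(7,11) (7,18) (1,18) (11/4,11)]
5. Canonical ring: [(1,18) (11/4,11) (7,11) (7,18)]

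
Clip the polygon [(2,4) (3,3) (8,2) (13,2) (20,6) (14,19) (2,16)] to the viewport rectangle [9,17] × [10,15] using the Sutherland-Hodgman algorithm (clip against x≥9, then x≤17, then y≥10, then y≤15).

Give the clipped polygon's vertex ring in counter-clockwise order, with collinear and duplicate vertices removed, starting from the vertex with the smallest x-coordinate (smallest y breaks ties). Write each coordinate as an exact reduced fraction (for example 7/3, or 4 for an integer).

1. After x ≥ 9: [(9,2) (13,2) (20,6) (14,19) (9,71/4)]
2. After x ≤ 17: [(9,2) (13,2) (17,30/7) (17,25/2) (14,19) (9,71/4)]
3. After y ≥ 10: [(9,10) (17,10) (17,25/2) (14,19) (9,71/4)]
4. After y ≤ 15: [(9,15) (9,10) (17,10) (17,25/2) (206/13,15)]
5. Canonical ring: [(9,10) (17,10) (17,25/2) (206/13,15) (9,15)]

Clipped polygon: [(9,10) (17,10) (17,25/2) (206/13,15) (9,15)]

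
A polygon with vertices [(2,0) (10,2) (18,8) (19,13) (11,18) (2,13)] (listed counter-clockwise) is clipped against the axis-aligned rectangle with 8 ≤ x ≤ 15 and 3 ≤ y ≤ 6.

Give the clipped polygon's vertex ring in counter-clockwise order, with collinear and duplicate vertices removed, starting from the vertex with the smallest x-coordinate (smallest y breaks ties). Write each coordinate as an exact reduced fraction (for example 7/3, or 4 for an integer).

Clipped polygon: [(8,3) (34/3,3) (15,23/4) (15,6) (8,6)]

1. After x ≥ 8: [(8,3/2) (10,2) (18,8) (19,13) (11,18) (8,49/3)]
2. After x ≤ 15: [(8,3/2) (10,2) (15,23/4) (15,31/2) (11,18) (8,49/3)]
3. After y ≥ 3: [(8,3) (34/3,3) (15,23/4) (15,31/2) (11,18) (8,49/3)]
4. After y ≤ 6: [(8,6) (8,3) (34/3,3) (15,23/4) (15,6)]
5. Canonical ring: [(8,3) (34/3,3) (15,23/4) (15,6) (8,6)]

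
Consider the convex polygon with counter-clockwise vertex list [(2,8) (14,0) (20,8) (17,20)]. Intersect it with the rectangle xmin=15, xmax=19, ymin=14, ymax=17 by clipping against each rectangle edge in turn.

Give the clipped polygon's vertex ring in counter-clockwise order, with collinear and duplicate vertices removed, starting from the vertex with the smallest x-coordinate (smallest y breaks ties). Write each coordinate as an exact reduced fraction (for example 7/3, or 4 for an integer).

1. After x ≥ 15: [(15,92/5) (15,4/3) (20,8) (17,20)]
2. After x ≤ 19: [(15,92/5) (15,4/3) (19,20/3) (19,12) (17,20)]
3. After y ≥ 14: [(15,92/5) (15,14) (37/2,14) (17,20)]
4. After y ≤ 17: [(15,17) (15,14) (37/2,14) (71/4,17)]
5. Canonical ring: [(15,14) (37/2,14) (71/4,17) (15,17)]

Clipped polygon: [(15,14) (37/2,14) (71/4,17) (15,17)]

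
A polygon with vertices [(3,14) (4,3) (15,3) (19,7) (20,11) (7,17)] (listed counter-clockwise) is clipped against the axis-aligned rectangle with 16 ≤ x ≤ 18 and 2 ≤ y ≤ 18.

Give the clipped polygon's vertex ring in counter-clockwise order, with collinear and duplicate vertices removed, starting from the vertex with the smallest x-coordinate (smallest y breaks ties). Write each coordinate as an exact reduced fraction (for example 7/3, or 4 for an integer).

1. After x ≥ 16: [(16,4) (19,7) (20,11) (16,167/13)]
2. After x ≤ 18: [(16,4) (18,6) (18,155/13) (16,167/13)]
3. After y ≥ 2: [(16,4) (18,6) (18,155/13) (16,167/13)]
4. After y ≤ 18: [(16,4) (18,6) (18,155/13) (16,167/13)]
5. Canonical ring: [(16,4) (18,6) (18,155/13) (16,167/13)]

Clipped polygon: [(16,4) (18,6) (18,155/13) (16,167/13)]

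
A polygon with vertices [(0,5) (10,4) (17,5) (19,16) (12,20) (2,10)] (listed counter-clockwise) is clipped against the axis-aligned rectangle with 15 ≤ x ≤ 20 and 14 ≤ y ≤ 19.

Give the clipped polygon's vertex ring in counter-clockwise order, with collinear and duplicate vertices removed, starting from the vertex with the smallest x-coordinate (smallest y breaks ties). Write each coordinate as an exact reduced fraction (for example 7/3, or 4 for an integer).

1. After x ≥ 15: [(15,33/7) (17,5) (19,16) (15,128/7)]
2. After x ≤ 20: [(15,33/7) (17,5) (19,16) (15,128/7)]
3. After y ≥ 14: [(15,14) (205/11,14) (19,16) (15,128/7)]
4. After y ≤ 19: [(15,14) (205/11,14) (19,16) (15,128/7)]
5. Canonical ring: [(15,14) (205/11,14) (19,16) (15,128/7)]

Clipped polygon: [(15,14) (205/11,14) (19,16) (15,128/7)]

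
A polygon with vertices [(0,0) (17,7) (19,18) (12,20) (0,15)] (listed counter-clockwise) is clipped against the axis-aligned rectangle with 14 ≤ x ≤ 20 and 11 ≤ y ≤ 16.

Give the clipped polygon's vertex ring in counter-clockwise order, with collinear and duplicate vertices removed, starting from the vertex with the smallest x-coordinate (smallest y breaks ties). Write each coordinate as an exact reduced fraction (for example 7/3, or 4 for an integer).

1. After x ≥ 14: [(14,98/17) (17,7) (19,18) (14,136/7)]
2. After x ≤ 20: [(14,98/17) (17,7) (19,18) (14,136/7)]
3. After y ≥ 11: [(14,11) (195/11,11) (19,18) (14,136/7)]
4. After y ≤ 16: [(14,16) (14,11) (195/11,11) (205/11,16)]
5. Canonical ring: [(14,11) (195/11,11) (205/11,16) (14,16)]

Clipped polygon: [(14,11) (195/11,11) (205/11,16) (14,16)]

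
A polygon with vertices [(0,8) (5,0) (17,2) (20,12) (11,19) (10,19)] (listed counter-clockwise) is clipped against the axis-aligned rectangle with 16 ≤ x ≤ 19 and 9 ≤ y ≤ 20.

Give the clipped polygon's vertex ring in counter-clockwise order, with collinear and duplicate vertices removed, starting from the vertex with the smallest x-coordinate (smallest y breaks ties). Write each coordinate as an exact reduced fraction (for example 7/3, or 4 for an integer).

Clipped polygon: [(16,9) (19,9) (19,115/9) (16,136/9)]

1. After x ≥ 16: [(16,11/6) (17,2) (20,12) (16,136/9)]
2. After x ≤ 19: [(16,11/6) (17,2) (19,26/3) (19,115/9) (16,136/9)]
3. After y ≥ 9: [(16,9) (19,9) (19,115/9) (16,136/9)]
4. After y ≤ 20: [(16,9) (19,9) (19,115/9) (16,136/9)]
5. Canonical ring: [(16,9) (19,9) (19,115/9) (16,136/9)]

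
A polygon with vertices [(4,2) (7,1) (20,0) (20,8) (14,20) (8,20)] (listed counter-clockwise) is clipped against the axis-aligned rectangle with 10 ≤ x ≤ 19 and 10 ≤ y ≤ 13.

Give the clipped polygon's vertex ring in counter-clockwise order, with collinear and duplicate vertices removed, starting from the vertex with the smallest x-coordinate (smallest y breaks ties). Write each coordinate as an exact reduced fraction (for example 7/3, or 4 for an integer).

Clipped polygon: [(10,10) (19,10) (35/2,13) (10,13)]

1. After x ≥ 10: [(10,10/13) (20,0) (20,8) (14,20) (10,20)]
2. After x ≤ 19: [(10,10/13) (19,1/13) (19,10) (14,20) (10,20)]
3. After y ≥ 10: [(10,10) (19,10) (19,10) (14,20) (10,20)]
4. After y ≤ 13: [(10,13) (10,10) (19,10) (19,10) (35/2,13)]
5. Canonical ring: [(10,10) (19,10) (35/2,13) (10,13)]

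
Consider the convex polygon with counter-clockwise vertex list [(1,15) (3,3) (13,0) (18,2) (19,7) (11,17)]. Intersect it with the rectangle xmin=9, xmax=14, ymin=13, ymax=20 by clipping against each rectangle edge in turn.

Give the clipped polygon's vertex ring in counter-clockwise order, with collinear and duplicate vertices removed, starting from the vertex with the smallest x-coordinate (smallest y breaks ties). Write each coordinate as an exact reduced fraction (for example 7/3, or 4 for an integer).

Clipped polygon: [(9,13) (14,13) (14,53/4) (11,17) (9,83/5)]

1. After x ≥ 9: [(9,83/5) (9,6/5) (13,0) (18,2) (19,7) (11,17)]
2. After x ≤ 14: [(9,83/5) (9,6/5) (13,0) (14,2/5) (14,53/4) (11,17)]
3. After y ≥ 13: [(9,83/5) (9,13) (14,13) (14,53/4) (11,17)]
4. After y ≤ 20: [(9,83/5) (9,13) (14,13) (14,53/4) (11,17)]
5. Canonical ring: [(9,13) (14,13) (14,53/4) (11,17) (9,83/5)]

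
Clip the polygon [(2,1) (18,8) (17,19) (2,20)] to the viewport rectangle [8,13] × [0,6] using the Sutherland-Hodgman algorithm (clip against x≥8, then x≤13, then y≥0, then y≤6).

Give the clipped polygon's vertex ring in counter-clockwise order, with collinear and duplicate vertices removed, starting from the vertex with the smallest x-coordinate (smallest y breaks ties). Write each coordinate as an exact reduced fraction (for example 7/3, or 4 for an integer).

Clipped polygon: [(8,29/8) (13,93/16) (13,6) (8,6)]

1. After x ≥ 8: [(8,29/8) (18,8) (17,19) (8,98/5)]
2. After x ≤ 13: [(8,29/8) (13,93/16) (13,289/15) (8,98/5)]
3. After y ≥ 0: [(8,29/8) (13,93/16) (13,289/15) (8,98/5)]
4. After y ≤ 6: [(8,6) (8,29/8) (13,93/16) (13,6)]
5. Canonical ring: [(8,29/8) (13,93/16) (13,6) (8,6)]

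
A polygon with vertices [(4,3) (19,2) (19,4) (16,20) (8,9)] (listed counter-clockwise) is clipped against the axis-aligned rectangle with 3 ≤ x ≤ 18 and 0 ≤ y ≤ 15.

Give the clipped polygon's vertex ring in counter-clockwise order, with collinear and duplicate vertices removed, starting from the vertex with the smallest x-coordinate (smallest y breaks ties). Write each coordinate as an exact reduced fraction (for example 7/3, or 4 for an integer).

Clipped polygon: [(4,3) (18,31/15) (18,28/3) (271/16,15) (136/11,15) (8,9)]

1. After x ≥ 3: [(4,3) (19,2) (19,4) (16,20) (8,9)]
2. After x ≤ 18: [(4,3) (18,31/15) (18,28/3) (16,20) (8,9)]
3. After y ≥ 0: [(4,3) (18,31/15) (18,28/3) (16,20) (8,9)]
4. After y ≤ 15: [(4,3) (18,31/15) (18,28/3) (271/16,15) (136/11,15) (8,9)]
5. Canonical ring: [(4,3) (18,31/15) (18,28/3) (271/16,15) (136/11,15) (8,9)]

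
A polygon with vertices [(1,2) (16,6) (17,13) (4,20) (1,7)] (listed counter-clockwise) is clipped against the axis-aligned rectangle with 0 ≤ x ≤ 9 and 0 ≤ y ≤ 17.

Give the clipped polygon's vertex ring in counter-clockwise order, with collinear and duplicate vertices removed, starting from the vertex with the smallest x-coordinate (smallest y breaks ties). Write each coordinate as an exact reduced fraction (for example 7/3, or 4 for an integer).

1. After x ≥ 0: [(1,2) (16,6) (17,13) (4,20) (1,7)]
2. After x ≤ 9: [(1,2) (9,62/15) (9,225/13) (4,20) (1,7)]
3. After y ≥ 0: [(1,2) (9,62/15) (9,225/13) (4,20) (1,7)]
4. After y ≤ 17: [(1,2) (9,62/15) (9,17) (43/13,17) (1,7)]
5. Canonical ring: [(1,2) (9,62/15) (9,17) (43/13,17) (1,7)]

Clipped polygon: [(1,2) (9,62/15) (9,17) (43/13,17) (1,7)]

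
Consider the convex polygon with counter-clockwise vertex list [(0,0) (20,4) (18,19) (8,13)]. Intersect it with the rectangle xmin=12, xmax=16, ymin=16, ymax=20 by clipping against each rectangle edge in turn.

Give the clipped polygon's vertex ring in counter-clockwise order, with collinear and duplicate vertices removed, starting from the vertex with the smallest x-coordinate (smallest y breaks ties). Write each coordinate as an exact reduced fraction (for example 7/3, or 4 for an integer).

Clipped polygon: [(13,16) (16,16) (16,89/5)]

1. After x ≥ 12: [(12,12/5) (20,4) (18,19) (12,77/5)]
2. After x ≤ 16: [(12,12/5) (16,16/5) (16,89/5) (12,77/5)]
3. After y ≥ 16: [(16,16) (16,89/5) (13,16)]
4. After y ≤ 20: [(16,16) (16,89/5) (13,16)]
5. Canonical ring: [(13,16) (16,16) (16,89/5)]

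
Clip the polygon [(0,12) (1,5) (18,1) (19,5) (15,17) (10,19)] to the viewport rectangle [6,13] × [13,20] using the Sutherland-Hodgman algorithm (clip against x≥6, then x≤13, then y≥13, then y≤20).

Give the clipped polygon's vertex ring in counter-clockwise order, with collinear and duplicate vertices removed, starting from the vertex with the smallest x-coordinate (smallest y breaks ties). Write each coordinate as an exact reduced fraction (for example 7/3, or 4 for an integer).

Clipped polygon: [(6,13) (13,13) (13,89/5) (10,19) (6,81/5)]

1. After x ≥ 6: [(6,81/5) (6,65/17) (18,1) (19,5) (15,17) (10,19)]
2. After x ≤ 13: [(6,81/5) (6,65/17) (13,37/17) (13,89/5) (10,19)]
3. After y ≥ 13: [(6,81/5) (6,13) (13,13) (13,89/5) (10,19)]
4. After y ≤ 20: [(6,81/5) (6,13) (13,13) (13,89/5) (10,19)]
5. Canonical ring: [(6,13) (13,13) (13,89/5) (10,19) (6,81/5)]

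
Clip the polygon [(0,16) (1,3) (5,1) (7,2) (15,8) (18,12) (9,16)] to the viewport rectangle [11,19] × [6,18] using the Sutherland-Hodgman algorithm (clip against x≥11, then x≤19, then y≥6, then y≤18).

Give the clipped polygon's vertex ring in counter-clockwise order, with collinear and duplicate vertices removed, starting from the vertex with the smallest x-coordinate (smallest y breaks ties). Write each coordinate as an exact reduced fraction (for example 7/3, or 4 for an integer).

Clipped polygon: [(11,6) (37/3,6) (15,8) (18,12) (11,136/9)]

1. After x ≥ 11: [(11,5) (15,8) (18,12) (11,136/9)]
2. After x ≤ 19: [(11,5) (15,8) (18,12) (11,136/9)]
3. After y ≥ 6: [(11,6) (37/3,6) (15,8) (18,12) (11,136/9)]
4. After y ≤ 18: [(11,6) (37/3,6) (15,8) (18,12) (11,136/9)]
5. Canonical ring: [(11,6) (37/3,6) (15,8) (18,12) (11,136/9)]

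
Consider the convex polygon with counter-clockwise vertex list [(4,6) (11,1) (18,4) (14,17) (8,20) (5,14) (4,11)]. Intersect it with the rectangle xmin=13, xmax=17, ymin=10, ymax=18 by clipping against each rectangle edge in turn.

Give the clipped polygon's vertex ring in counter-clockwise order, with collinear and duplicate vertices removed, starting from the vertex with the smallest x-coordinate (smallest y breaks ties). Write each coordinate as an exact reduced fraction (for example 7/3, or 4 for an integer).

Clipped polygon: [(13,10) (210/13,10) (14,17) (13,35/2)]

1. After x ≥ 13: [(13,13/7) (18,4) (14,17) (13,35/2)]
2. After x ≤ 17: [(13,13/7) (17,25/7) (17,29/4) (14,17) (13,35/2)]
3. After y ≥ 10: [(13,10) (210/13,10) (14,17) (13,35/2)]
4. After y ≤ 18: [(13,10) (210/13,10) (14,17) (13,35/2)]
5. Canonical ring: [(13,10) (210/13,10) (14,17) (13,35/2)]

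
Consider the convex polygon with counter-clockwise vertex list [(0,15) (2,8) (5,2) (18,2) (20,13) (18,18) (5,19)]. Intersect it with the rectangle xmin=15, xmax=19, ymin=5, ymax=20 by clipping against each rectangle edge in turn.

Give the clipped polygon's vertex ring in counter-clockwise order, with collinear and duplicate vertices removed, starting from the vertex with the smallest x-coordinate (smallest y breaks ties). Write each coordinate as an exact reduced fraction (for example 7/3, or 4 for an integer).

Clipped polygon: [(15,5) (204/11,5) (19,15/2) (19,31/2) (18,18) (15,237/13)]

1. After x ≥ 15: [(15,2) (18,2) (20,13) (18,18) (15,237/13)]
2. After x ≤ 19: [(15,2) (18,2) (19,15/2) (19,31/2) (18,18) (15,237/13)]
3. After y ≥ 5: [(15,5) (204/11,5) (19,15/2) (19,31/2) (18,18) (15,237/13)]
4. After y ≤ 20: [(15,5) (204/11,5) (19,15/2) (19,31/2) (18,18) (15,237/13)]
5. Canonical ring: [(15,5) (204/11,5) (19,15/2) (19,31/2) (18,18) (15,237/13)]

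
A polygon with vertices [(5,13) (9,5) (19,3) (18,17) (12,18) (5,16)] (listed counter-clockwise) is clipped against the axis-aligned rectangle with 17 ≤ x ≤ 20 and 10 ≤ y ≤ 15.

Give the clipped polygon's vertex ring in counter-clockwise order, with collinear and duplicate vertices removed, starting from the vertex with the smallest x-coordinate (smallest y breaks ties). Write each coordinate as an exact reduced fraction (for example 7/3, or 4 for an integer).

Clipped polygon: [(17,10) (37/2,10) (127/7,15) (17,15)]

1. After x ≥ 17: [(17,17/5) (19,3) (18,17) (17,103/6)]
2. After x ≤ 20: [(17,17/5) (19,3) (18,17) (17,103/6)]
3. After y ≥ 10: [(17,10) (37/2,10) (18,17) (17,103/6)]
4. After y ≤ 15: [(17,15) (17,10) (37/2,10) (127/7,15)]
5. Canonical ring: [(17,10) (37/2,10) (127/7,15) (17,15)]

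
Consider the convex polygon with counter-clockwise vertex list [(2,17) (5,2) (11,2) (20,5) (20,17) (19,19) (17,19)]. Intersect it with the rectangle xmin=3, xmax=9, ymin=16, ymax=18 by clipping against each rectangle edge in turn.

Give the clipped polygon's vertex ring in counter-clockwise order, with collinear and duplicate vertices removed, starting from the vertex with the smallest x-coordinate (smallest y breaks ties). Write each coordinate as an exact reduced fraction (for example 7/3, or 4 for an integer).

1. After x ≥ 3: [(3,257/15) (3,12) (5,2) (11,2) (20,5) (20,17) (19,19) (17,19)]
2. After x ≤ 9: [(9,269/15) (3,257/15) (3,12) (5,2) (9,2)]
3. After y ≥ 16: [(9,16) (9,269/15) (3,257/15) (3,16)]
4. After y ≤ 18: [(9,16) (9,269/15) (3,257/15) (3,16)]
5. Canonical ring: [(3,16) (9,16) (9,269/15) (3,257/15)]

Clipped polygon: [(3,16) (9,16) (9,269/15) (3,257/15)]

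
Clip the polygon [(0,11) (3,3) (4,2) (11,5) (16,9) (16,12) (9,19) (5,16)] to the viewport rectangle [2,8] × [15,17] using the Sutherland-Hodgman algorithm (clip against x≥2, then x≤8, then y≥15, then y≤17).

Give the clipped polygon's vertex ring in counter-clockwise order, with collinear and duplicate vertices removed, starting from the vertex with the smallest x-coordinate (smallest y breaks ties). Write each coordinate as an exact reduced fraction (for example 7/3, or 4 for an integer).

1. After x ≥ 2: [(2,13) (2,17/3) (3,3) (4,2) (11,5) (16,9) (16,12) (9,19) (5,16)]
2. After x ≤ 8: [(2,13) (2,17/3) (3,3) (4,2) (8,26/7) (8,73/4) (5,16)]
3. After y ≥ 15: [(4,15) (8,15) (8,73/4) (5,16)]
4. After y ≤ 17: [(4,15) (8,15) (8,17) (19/3,17) (5,16)]
5. Canonical ring: [(4,15) (8,15) (8,17) (19/3,17) (5,16)]

Clipped polygon: [(4,15) (8,15) (8,17) (19/3,17) (5,16)]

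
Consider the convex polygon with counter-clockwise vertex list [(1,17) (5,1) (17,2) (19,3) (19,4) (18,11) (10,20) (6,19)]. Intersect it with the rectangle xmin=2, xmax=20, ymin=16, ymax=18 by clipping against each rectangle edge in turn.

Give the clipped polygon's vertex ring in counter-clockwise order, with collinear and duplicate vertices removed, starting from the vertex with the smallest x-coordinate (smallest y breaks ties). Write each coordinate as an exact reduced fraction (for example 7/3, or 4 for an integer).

Clipped polygon: [(2,16) (122/9,16) (106/9,18) (7/2,18) (2,87/5)]

1. After x ≥ 2: [(2,87/5) (2,13) (5,1) (17,2) (19,3) (19,4) (18,11) (10,20) (6,19)]
2. After x ≤ 20: [(2,87/5) (2,13) (5,1) (17,2) (19,3) (19,4) (18,11) (10,20) (6,19)]
3. After y ≥ 16: [(2,87/5) (2,16) (122/9,16) (10,20) (6,19)]
4. After y ≤ 18: [(7/2,18) (2,87/5) (2,16) (122/9,16) (106/9,18)]
5. Canonical ring: [(2,16) (122/9,16) (106/9,18) (7/2,18) (2,87/5)]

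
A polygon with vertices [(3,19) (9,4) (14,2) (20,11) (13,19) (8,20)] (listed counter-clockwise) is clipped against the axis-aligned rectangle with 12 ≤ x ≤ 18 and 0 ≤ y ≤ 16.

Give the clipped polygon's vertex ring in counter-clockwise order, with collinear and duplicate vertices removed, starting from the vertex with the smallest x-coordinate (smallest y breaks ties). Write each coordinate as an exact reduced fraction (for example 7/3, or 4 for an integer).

Clipped polygon: [(12,14/5) (14,2) (18,8) (18,93/7) (125/8,16) (12,16)]

1. After x ≥ 12: [(12,14/5) (14,2) (20,11) (13,19) (12,96/5)]
2. After x ≤ 18: [(12,14/5) (14,2) (18,8) (18,93/7) (13,19) (12,96/5)]
3. After y ≥ 0: [(12,14/5) (14,2) (18,8) (18,93/7) (13,19) (12,96/5)]
4. After y ≤ 16: [(12,16) (12,14/5) (14,2) (18,8) (18,93/7) (125/8,16)]
5. Canonical ring: [(12,14/5) (14,2) (18,8) (18,93/7) (125/8,16) (12,16)]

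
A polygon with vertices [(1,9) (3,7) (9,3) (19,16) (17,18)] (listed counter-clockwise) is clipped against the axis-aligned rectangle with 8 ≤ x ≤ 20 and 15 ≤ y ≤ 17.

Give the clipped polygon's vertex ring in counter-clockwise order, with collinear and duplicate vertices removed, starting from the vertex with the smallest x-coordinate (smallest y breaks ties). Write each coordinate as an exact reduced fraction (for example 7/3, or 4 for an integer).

1. After x ≥ 8: [(8,207/16) (8,11/3) (9,3) (19,16) (17,18)]
2. After x ≤ 20: [(8,207/16) (8,11/3) (9,3) (19,16) (17,18)]
3. After y ≥ 15: [(35/3,15) (237/13,15) (19,16) (17,18)]
4. After y ≤ 17: [(137/9,17) (35/3,15) (237/13,15) (19,16) (18,17)]
5. Canonical ring: [(35/3,15) (237/13,15) (19,16) (18,17) (137/9,17)]

Clipped polygon: [(35/3,15) (237/13,15) (19,16) (18,17) (137/9,17)]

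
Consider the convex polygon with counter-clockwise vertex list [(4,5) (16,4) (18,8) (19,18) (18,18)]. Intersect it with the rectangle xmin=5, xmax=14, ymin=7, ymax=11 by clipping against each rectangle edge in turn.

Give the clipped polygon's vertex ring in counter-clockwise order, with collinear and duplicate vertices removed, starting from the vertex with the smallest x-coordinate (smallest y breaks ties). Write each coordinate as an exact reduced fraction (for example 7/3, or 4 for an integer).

Clipped polygon: [(80/13,7) (14,7) (14,11) (136/13,11)]

1. After x ≥ 5: [(5,83/14) (5,59/12) (16,4) (18,8) (19,18) (18,18)]
2. After x ≤ 14: [(14,100/7) (5,83/14) (5,59/12) (14,25/6)]
3. After y ≥ 7: [(14,7) (14,100/7) (80/13,7)]
4. After y ≤ 11: [(14,7) (14,11) (136/13,11) (80/13,7)]
5. Canonical ring: [(80/13,7) (14,7) (14,11) (136/13,11)]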